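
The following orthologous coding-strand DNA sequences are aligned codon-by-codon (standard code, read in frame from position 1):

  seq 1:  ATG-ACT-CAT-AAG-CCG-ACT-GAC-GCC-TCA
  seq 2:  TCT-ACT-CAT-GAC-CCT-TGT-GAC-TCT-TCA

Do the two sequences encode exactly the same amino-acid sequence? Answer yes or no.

no

Codon 1: ATG Met / TCT Ser — nonsynonymous.
Codon 2: ACT Thr / ACT Thr — identical.
Codon 3: CAT His / CAT His — identical.
Codon 4: AAG Lys / GAC Asp — nonsynonymous.
Codon 5: CCG Pro / CCT Pro — synonymous.
Codon 6: ACT Thr / TGT Cys — nonsynonymous.
Codon 7: GAC Asp / GAC Asp — identical.
Codon 8: GCC Ala / TCT Ser — nonsynonymous.
Codon 9: TCA Ser / TCA Ser — identical.
Nonsynonymous differences: 4 → different protein.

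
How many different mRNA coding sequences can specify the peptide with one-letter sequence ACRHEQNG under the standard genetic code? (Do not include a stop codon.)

Ala: 4 codons.
Cys: 2 codons.
Arg: 6 codons.
His: 2 codons.
Glu: 2 codons.
Gln: 2 codons.
Asn: 2 codons.
Gly: 4 codons.
4 × 2 × 6 × 2 × 2 × 2 × 2 × 4 = 3072.

3072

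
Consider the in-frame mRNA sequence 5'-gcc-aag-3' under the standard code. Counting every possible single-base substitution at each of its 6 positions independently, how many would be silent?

4

Codon 1 (GCC, Ala): 3 synonymous substitutions.
Codon 2 (AAG, Lys): 1 synonymous substitution.
Total: 3 + 1 = 4.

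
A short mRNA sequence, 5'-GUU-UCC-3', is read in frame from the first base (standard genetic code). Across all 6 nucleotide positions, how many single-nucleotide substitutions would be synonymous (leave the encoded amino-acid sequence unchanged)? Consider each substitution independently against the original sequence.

Codon 1 (GUU, Val): 3 synonymous substitutions.
Codon 2 (UCC, Ser): 3 synonymous substitutions.
Total: 3 + 3 = 6.

6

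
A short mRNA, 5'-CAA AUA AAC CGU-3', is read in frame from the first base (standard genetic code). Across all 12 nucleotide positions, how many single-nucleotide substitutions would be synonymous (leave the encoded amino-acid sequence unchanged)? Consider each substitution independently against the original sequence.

Codon 1 (CAA, Gln): 1 synonymous substitution.
Codon 2 (AUA, Ile): 2 synonymous substitutions.
Codon 3 (AAC, Asn): 1 synonymous substitution.
Codon 4 (CGU, Arg): 3 synonymous substitutions.
Total: 1 + 2 + 1 + 3 = 7.

7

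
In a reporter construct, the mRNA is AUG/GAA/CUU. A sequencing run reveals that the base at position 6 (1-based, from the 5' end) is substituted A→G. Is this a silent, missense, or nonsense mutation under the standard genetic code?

Position 6 falls in codon 2: GAA → Glu.
After the substitution the codon is GAG → Glu.
Both encode Glu, so the change is synonymous.

silent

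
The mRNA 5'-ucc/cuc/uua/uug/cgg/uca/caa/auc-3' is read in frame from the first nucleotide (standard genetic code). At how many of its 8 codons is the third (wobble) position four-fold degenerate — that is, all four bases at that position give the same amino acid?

4

Codon 1 UCC (Ser): third position 4-fold.
Codon 2 CUC (Leu): third position 4-fold.
Codon 3 UUA (Leu): third position 2-fold.
Codon 4 UUG (Leu): third position 2-fold.
Codon 5 CGG (Arg): third position 4-fold.
Codon 6 UCA (Ser): third position 4-fold.
Codon 7 CAA (Gln): third position 2-fold.
Codon 8 AUC (Ile): third position 3-fold.
Four-fold degenerate third positions: 4.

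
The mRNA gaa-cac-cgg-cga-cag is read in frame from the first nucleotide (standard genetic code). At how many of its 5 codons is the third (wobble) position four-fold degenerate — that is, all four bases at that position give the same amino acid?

Codon 1 GAA (Glu): third position 2-fold.
Codon 2 CAC (His): third position 2-fold.
Codon 3 CGG (Arg): third position 4-fold.
Codon 4 CGA (Arg): third position 4-fold.
Codon 5 CAG (Gln): third position 2-fold.
Four-fold degenerate third positions: 2.

2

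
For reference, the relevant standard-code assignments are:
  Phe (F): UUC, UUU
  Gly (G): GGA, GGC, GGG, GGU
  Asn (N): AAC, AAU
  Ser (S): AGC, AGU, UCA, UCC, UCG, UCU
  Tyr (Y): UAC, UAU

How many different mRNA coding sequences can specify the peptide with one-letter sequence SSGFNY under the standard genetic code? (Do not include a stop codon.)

Ser: 6 codons.
Ser: 6 codons.
Gly: 4 codons.
Phe: 2 codons.
Asn: 2 codons.
Tyr: 2 codons.
6 × 6 × 4 × 2 × 2 × 2 = 1152.

1152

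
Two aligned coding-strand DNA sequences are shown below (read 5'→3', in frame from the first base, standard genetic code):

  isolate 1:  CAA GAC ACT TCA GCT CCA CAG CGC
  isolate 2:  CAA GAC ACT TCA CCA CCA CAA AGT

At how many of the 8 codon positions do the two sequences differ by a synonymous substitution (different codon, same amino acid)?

1

Codon 1: CAA Gln / CAA Gln — identical.
Codon 2: GAC Asp / GAC Asp — identical.
Codon 3: ACT Thr / ACT Thr — identical.
Codon 4: TCA Ser / TCA Ser — identical.
Codon 5: GCT Ala / CCA Pro — nonsynonymous.
Codon 6: CCA Pro / CCA Pro — identical.
Codon 7: CAG Gln / CAA Gln — synonymous.
Codon 8: CGC Arg / AGT Ser — nonsynonymous.
Synonymous differences: 1.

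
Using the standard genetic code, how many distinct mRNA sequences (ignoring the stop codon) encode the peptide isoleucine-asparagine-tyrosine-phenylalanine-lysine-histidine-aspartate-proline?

Ile: 3 codons.
Asn: 2 codons.
Tyr: 2 codons.
Phe: 2 codons.
Lys: 2 codons.
His: 2 codons.
Asp: 2 codons.
Pro: 4 codons.
3 × 2 × 2 × 2 × 2 × 2 × 2 × 4 = 768.

768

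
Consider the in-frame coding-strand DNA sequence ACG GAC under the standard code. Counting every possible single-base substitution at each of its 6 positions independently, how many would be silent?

Codon 1 (ACG, Thr): 3 synonymous substitutions.
Codon 2 (GAC, Asp): 1 synonymous substitution.
Total: 3 + 1 = 4.

4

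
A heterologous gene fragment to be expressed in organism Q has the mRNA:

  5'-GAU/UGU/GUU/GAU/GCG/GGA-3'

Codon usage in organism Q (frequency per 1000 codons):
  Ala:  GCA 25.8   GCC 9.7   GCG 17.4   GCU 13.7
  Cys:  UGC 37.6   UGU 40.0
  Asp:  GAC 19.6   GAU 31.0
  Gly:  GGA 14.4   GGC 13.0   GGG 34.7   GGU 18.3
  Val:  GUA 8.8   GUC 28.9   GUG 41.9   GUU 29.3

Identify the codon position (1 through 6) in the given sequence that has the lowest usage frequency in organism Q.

Codon 1 GAU (Asp): 31.0 per 1000.
Codon 2 UGU (Cys): 40.0 per 1000.
Codon 3 GUU (Val): 29.3 per 1000.
Codon 4 GAU (Asp): 31.0 per 1000.
Codon 5 GCG (Ala): 17.4 per 1000.
Codon 6 GGA (Gly): 14.4 per 1000.
Lowest frequency is 14.4 at codon 6.

6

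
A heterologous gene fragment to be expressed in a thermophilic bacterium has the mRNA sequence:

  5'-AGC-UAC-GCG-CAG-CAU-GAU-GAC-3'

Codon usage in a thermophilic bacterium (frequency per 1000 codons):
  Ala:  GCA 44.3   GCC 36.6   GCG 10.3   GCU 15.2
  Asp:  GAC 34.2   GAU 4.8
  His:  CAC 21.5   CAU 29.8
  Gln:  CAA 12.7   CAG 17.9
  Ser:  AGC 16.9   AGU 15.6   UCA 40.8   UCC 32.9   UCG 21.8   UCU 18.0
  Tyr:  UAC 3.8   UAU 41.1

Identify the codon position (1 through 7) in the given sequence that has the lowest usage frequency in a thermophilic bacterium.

Codon 1 AGC (Ser): 16.9 per 1000.
Codon 2 UAC (Tyr): 3.8 per 1000.
Codon 3 GCG (Ala): 10.3 per 1000.
Codon 4 CAG (Gln): 17.9 per 1000.
Codon 5 CAU (His): 29.8 per 1000.
Codon 6 GAU (Asp): 4.8 per 1000.
Codon 7 GAC (Asp): 34.2 per 1000.
Lowest frequency is 3.8 at codon 2.

2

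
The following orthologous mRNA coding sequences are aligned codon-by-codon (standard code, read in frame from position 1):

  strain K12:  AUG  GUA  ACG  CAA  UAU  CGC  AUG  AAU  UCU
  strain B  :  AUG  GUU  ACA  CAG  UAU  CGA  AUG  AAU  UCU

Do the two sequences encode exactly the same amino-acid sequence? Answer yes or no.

Codon 1: AUG Met / AUG Met — identical.
Codon 2: GUA Val / GUU Val — synonymous.
Codon 3: ACG Thr / ACA Thr — synonymous.
Codon 4: CAA Gln / CAG Gln — synonymous.
Codon 5: UAU Tyr / UAU Tyr — identical.
Codon 6: CGC Arg / CGA Arg — synonymous.
Codon 7: AUG Met / AUG Met — identical.
Codon 8: AAU Asn / AAU Asn — identical.
Codon 9: UCU Ser / UCU Ser — identical.
Nonsynonymous differences: 0 → same protein.

yes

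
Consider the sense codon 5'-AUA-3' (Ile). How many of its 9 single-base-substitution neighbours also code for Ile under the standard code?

Position 1: none → 0 synonymous.
Position 2: none → 0 synonymous.
Position 3: AUU, AUC → 2 synonymous.
Total: 0 + 0 + 2 = 2.

2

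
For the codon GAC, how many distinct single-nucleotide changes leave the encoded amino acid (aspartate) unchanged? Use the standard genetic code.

Position 1: none → 0 synonymous.
Position 2: none → 0 synonymous.
Position 3: GAU → 1 synonymous.
Total: 0 + 0 + 1 = 1.

1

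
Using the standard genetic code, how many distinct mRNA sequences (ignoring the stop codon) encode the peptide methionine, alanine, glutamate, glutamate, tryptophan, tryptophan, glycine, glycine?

Met: 1 codon.
Ala: 4 codons.
Glu: 2 codons.
Glu: 2 codons.
Trp: 1 codon.
Trp: 1 codon.
Gly: 4 codons.
Gly: 4 codons.
1 × 4 × 2 × 2 × 1 × 1 × 4 × 4 = 256.

256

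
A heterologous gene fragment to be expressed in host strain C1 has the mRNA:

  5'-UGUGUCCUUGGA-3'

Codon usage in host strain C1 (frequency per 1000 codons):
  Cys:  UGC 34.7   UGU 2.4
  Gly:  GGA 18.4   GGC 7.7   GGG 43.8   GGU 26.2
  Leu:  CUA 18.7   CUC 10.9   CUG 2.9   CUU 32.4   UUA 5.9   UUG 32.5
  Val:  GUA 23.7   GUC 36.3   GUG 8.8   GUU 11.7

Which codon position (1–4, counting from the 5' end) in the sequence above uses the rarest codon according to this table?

1

Codon 1 UGU (Cys): 2.4 per 1000.
Codon 2 GUC (Val): 36.3 per 1000.
Codon 3 CUU (Leu): 32.4 per 1000.
Codon 4 GGA (Gly): 18.4 per 1000.
Lowest frequency is 2.4 at codon 1.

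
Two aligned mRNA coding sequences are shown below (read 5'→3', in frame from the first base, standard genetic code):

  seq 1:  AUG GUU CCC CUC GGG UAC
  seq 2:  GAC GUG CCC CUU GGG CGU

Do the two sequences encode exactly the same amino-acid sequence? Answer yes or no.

Codon 1: AUG Met / GAC Asp — nonsynonymous.
Codon 2: GUU Val / GUG Val — synonymous.
Codon 3: CCC Pro / CCC Pro — identical.
Codon 4: CUC Leu / CUU Leu — synonymous.
Codon 5: GGG Gly / GGG Gly — identical.
Codon 6: UAC Tyr / CGU Arg — nonsynonymous.
Nonsynonymous differences: 2 → different protein.

no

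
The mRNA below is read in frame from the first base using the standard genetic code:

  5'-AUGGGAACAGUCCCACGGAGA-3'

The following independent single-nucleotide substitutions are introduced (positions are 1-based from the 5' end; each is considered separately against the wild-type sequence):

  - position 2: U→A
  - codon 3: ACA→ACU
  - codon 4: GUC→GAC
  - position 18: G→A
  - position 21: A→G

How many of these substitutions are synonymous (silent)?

3

Codon 1: AUG (Met) → AAG (Lys) — missense.
Codon 3: ACA (Thr) → ACU (Thr) — synonymous.
Codon 4: GUC (Val) → GAC (Asp) — missense.
Codon 6: CGG (Arg) → CGA (Arg) — synonymous.
Codon 7: AGA (Arg) → AGG (Arg) — synonymous.
Synonymous: 3 of 5.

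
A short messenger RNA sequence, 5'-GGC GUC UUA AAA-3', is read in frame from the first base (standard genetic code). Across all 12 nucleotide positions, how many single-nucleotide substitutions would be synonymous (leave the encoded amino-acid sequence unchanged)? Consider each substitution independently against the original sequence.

Codon 1 (GGC, Gly): 3 synonymous substitutions.
Codon 2 (GUC, Val): 3 synonymous substitutions.
Codon 3 (UUA, Leu): 2 synonymous substitutions.
Codon 4 (AAA, Lys): 1 synonymous substitution.
Total: 3 + 3 + 2 + 1 = 9.

9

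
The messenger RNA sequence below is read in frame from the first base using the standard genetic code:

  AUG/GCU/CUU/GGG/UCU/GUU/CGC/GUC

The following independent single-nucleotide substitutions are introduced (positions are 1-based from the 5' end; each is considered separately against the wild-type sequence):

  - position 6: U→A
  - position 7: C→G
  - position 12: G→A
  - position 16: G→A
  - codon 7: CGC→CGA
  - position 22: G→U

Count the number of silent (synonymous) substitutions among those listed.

3

Codon 2: GCU (Ala) → GCA (Ala) — synonymous.
Codon 3: CUU (Leu) → GUU (Val) — missense.
Codon 4: GGG (Gly) → GGA (Gly) — synonymous.
Codon 6: GUU (Val) → AUU (Ile) — missense.
Codon 7: CGC (Arg) → CGA (Arg) — synonymous.
Codon 8: GUC (Val) → UUC (Phe) — missense.
Synonymous: 3 of 6.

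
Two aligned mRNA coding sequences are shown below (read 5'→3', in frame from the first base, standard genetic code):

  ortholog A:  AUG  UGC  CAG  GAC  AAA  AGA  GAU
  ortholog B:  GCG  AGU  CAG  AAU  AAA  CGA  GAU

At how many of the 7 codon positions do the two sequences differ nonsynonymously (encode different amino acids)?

Codon 1: AUG Met / GCG Ala — nonsynonymous.
Codon 2: UGC Cys / AGU Ser — nonsynonymous.
Codon 3: CAG Gln / CAG Gln — identical.
Codon 4: GAC Asp / AAU Asn — nonsynonymous.
Codon 5: AAA Lys / AAA Lys — identical.
Codon 6: AGA Arg / CGA Arg — synonymous.
Codon 7: GAU Asp / GAU Asp — identical.
Nonsynonymous differences: 3.

3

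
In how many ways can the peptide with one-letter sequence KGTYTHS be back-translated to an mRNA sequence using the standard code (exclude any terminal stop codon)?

3072

Lys: 2 codons.
Gly: 4 codons.
Thr: 4 codons.
Tyr: 2 codons.
Thr: 4 codons.
His: 2 codons.
Ser: 6 codons.
2 × 4 × 4 × 2 × 4 × 2 × 6 = 3072.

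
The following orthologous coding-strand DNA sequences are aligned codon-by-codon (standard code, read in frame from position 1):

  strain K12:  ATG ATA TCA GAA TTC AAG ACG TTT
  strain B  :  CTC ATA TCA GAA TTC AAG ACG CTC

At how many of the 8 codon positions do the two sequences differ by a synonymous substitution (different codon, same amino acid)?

0

Codon 1: ATG Met / CTC Leu — nonsynonymous.
Codon 2: ATA Ile / ATA Ile — identical.
Codon 3: TCA Ser / TCA Ser — identical.
Codon 4: GAA Glu / GAA Glu — identical.
Codon 5: TTC Phe / TTC Phe — identical.
Codon 6: AAG Lys / AAG Lys — identical.
Codon 7: ACG Thr / ACG Thr — identical.
Codon 8: TTT Phe / CTC Leu — nonsynonymous.
Synonymous differences: 0.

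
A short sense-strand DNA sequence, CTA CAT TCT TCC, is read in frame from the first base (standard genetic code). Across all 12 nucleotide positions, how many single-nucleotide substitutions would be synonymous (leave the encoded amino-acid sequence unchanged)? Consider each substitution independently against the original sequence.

11

Codon 1 (CTA, Leu): 4 synonymous substitutions.
Codon 2 (CAT, His): 1 synonymous substitution.
Codon 3 (TCT, Ser): 3 synonymous substitutions.
Codon 4 (TCC, Ser): 3 synonymous substitutions.
Total: 4 + 1 + 3 + 3 = 11.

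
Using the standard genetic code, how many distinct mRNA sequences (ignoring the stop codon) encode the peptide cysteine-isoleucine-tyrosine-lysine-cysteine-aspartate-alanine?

384

Cys: 2 codons.
Ile: 3 codons.
Tyr: 2 codons.
Lys: 2 codons.
Cys: 2 codons.
Asp: 2 codons.
Ala: 4 codons.
2 × 3 × 2 × 2 × 2 × 2 × 4 = 384.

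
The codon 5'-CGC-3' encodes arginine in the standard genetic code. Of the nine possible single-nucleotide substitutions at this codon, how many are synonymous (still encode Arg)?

Position 1: none → 0 synonymous.
Position 2: none → 0 synonymous.
Position 3: CGT, CGA, CGG → 3 synonymous.
Total: 0 + 0 + 3 = 3.

3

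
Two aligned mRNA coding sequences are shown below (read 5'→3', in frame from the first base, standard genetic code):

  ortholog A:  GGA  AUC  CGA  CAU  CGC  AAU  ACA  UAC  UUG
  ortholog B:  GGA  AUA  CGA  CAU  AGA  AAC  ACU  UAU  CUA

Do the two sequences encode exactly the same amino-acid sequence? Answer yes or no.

yes

Codon 1: GGA Gly / GGA Gly — identical.
Codon 2: AUC Ile / AUA Ile — synonymous.
Codon 3: CGA Arg / CGA Arg — identical.
Codon 4: CAU His / CAU His — identical.
Codon 5: CGC Arg / AGA Arg — synonymous.
Codon 6: AAU Asn / AAC Asn — synonymous.
Codon 7: ACA Thr / ACU Thr — synonymous.
Codon 8: UAC Tyr / UAU Tyr — synonymous.
Codon 9: UUG Leu / CUA Leu — synonymous.
Nonsynonymous differences: 0 → same protein.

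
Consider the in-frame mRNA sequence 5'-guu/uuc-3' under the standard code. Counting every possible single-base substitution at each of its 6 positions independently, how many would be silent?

4

Codon 1 (GUU, Val): 3 synonymous substitutions.
Codon 2 (UUC, Phe): 1 synonymous substitution.
Total: 3 + 1 = 4.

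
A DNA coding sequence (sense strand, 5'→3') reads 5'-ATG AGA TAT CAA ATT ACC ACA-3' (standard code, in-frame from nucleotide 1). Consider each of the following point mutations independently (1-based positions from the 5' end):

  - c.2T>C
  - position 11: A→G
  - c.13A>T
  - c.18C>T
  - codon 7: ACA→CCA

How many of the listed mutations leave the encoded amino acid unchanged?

1

Codon 1: ATG (Met) → ACG (Thr) — missense.
Codon 4: CAA (Gln) → CGA (Arg) — missense.
Codon 5: ATT (Ile) → TTT (Phe) — missense.
Codon 6: ACC (Thr) → ACT (Thr) — synonymous.
Codon 7: ACA (Thr) → CCA (Pro) — missense.
Synonymous: 1 of 5.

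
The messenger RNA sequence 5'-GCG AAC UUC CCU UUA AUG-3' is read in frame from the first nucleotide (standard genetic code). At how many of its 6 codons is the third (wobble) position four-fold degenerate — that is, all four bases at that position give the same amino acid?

Codon 1 GCG (Ala): third position 4-fold.
Codon 2 AAC (Asn): third position 2-fold.
Codon 3 UUC (Phe): third position 2-fold.
Codon 4 CCU (Pro): third position 4-fold.
Codon 5 UUA (Leu): third position 2-fold.
Codon 6 AUG (Met): third position 1-fold.
Four-fold degenerate third positions: 2.

2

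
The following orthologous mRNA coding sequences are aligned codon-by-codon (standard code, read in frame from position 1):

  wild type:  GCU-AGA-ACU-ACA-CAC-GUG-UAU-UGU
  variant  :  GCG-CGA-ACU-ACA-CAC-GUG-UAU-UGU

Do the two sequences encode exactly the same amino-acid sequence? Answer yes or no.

Codon 1: GCU Ala / GCG Ala — synonymous.
Codon 2: AGA Arg / CGA Arg — synonymous.
Codon 3: ACU Thr / ACU Thr — identical.
Codon 4: ACA Thr / ACA Thr — identical.
Codon 5: CAC His / CAC His — identical.
Codon 6: GUG Val / GUG Val — identical.
Codon 7: UAU Tyr / UAU Tyr — identical.
Codon 8: UGU Cys / UGU Cys — identical.
Nonsynonymous differences: 0 → same protein.

yes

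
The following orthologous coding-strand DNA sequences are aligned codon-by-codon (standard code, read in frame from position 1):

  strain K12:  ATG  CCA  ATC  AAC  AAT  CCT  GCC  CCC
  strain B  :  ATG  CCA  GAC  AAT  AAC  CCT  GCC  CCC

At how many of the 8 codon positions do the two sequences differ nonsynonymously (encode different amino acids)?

1

Codon 1: ATG Met / ATG Met — identical.
Codon 2: CCA Pro / CCA Pro — identical.
Codon 3: ATC Ile / GAC Asp — nonsynonymous.
Codon 4: AAC Asn / AAT Asn — synonymous.
Codon 5: AAT Asn / AAC Asn — synonymous.
Codon 6: CCT Pro / CCT Pro — identical.
Codon 7: GCC Ala / GCC Ala — identical.
Codon 8: CCC Pro / CCC Pro — identical.
Nonsynonymous differences: 1.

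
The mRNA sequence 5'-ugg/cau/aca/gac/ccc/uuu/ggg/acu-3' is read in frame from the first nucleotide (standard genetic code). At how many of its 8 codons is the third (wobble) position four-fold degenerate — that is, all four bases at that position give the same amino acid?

Codon 1 UGG (Trp): third position 1-fold.
Codon 2 CAU (His): third position 2-fold.
Codon 3 ACA (Thr): third position 4-fold.
Codon 4 GAC (Asp): third position 2-fold.
Codon 5 CCC (Pro): third position 4-fold.
Codon 6 UUU (Phe): third position 2-fold.
Codon 7 GGG (Gly): third position 4-fold.
Codon 8 ACU (Thr): third position 4-fold.
Four-fold degenerate third positions: 4.

4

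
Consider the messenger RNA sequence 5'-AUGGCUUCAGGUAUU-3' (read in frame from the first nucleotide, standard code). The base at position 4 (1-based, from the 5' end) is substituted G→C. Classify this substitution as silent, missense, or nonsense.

missense

Position 4 falls in codon 2: GCU → Ala.
After the substitution the codon is CCU → Pro.
Ala ≠ Pro, so this is a missense mutation.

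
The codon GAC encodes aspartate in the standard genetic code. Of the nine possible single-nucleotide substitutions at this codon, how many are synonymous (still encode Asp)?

1

Position 1: none → 0 synonymous.
Position 2: none → 0 synonymous.
Position 3: GAU → 1 synonymous.
Total: 0 + 0 + 1 = 1.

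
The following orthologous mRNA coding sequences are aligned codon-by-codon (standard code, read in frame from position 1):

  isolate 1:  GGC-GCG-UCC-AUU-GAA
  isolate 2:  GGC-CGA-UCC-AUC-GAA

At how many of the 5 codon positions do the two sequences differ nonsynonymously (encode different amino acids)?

1

Codon 1: GGC Gly / GGC Gly — identical.
Codon 2: GCG Ala / CGA Arg — nonsynonymous.
Codon 3: UCC Ser / UCC Ser — identical.
Codon 4: AUU Ile / AUC Ile — synonymous.
Codon 5: GAA Glu / GAA Glu — identical.
Nonsynonymous differences: 1.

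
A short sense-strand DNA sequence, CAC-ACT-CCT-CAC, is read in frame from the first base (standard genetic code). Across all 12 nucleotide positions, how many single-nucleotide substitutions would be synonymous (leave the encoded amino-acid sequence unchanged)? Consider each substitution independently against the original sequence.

Codon 1 (CAC, His): 1 synonymous substitution.
Codon 2 (ACT, Thr): 3 synonymous substitutions.
Codon 3 (CCT, Pro): 3 synonymous substitutions.
Codon 4 (CAC, His): 1 synonymous substitution.
Total: 1 + 3 + 3 + 1 = 8.

8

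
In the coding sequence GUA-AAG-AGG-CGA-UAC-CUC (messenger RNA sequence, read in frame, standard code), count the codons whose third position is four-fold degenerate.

3

Codon 1 GUA (Val): third position 4-fold.
Codon 2 AAG (Lys): third position 2-fold.
Codon 3 AGG (Arg): third position 2-fold.
Codon 4 CGA (Arg): third position 4-fold.
Codon 5 UAC (Tyr): third position 2-fold.
Codon 6 CUC (Leu): third position 4-fold.
Four-fold degenerate third positions: 3.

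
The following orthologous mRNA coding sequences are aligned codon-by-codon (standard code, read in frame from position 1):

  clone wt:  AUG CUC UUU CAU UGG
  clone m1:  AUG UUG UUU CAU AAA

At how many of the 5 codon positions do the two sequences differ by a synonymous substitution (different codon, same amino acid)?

Codon 1: AUG Met / AUG Met — identical.
Codon 2: CUC Leu / UUG Leu — synonymous.
Codon 3: UUU Phe / UUU Phe — identical.
Codon 4: CAU His / CAU His — identical.
Codon 5: UGG Trp / AAA Lys — nonsynonymous.
Synonymous differences: 1.

1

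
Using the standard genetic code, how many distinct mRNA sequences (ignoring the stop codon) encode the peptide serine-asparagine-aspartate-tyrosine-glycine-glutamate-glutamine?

768

Ser: 6 codons.
Asn: 2 codons.
Asp: 2 codons.
Tyr: 2 codons.
Gly: 4 codons.
Glu: 2 codons.
Gln: 2 codons.
6 × 2 × 2 × 2 × 4 × 2 × 2 = 768.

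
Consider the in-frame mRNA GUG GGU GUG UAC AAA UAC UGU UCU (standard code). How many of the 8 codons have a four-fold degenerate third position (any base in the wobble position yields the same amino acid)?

Codon 1 GUG (Val): third position 4-fold.
Codon 2 GGU (Gly): third position 4-fold.
Codon 3 GUG (Val): third position 4-fold.
Codon 4 UAC (Tyr): third position 2-fold.
Codon 5 AAA (Lys): third position 2-fold.
Codon 6 UAC (Tyr): third position 2-fold.
Codon 7 UGU (Cys): third position 2-fold.
Codon 8 UCU (Ser): third position 4-fold.
Four-fold degenerate third positions: 4.

4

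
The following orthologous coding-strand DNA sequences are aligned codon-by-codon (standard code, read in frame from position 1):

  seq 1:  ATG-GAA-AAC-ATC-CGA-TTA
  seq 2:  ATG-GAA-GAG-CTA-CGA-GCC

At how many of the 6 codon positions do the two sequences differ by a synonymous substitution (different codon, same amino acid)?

0

Codon 1: ATG Met / ATG Met — identical.
Codon 2: GAA Glu / GAA Glu — identical.
Codon 3: AAC Asn / GAG Glu — nonsynonymous.
Codon 4: ATC Ile / CTA Leu — nonsynonymous.
Codon 5: CGA Arg / CGA Arg — identical.
Codon 6: TTA Leu / GCC Ala — nonsynonymous.
Synonymous differences: 0.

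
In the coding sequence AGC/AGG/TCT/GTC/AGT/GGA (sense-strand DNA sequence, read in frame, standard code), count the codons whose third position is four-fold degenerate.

3

Codon 1 AGC (Ser): third position 2-fold.
Codon 2 AGG (Arg): third position 2-fold.
Codon 3 TCT (Ser): third position 4-fold.
Codon 4 GTC (Val): third position 4-fold.
Codon 5 AGT (Ser): third position 2-fold.
Codon 6 GGA (Gly): third position 4-fold.
Four-fold degenerate third positions: 3.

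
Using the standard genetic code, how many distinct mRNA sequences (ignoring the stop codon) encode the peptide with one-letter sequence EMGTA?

128

Glu: 2 codons.
Met: 1 codon.
Gly: 4 codons.
Thr: 4 codons.
Ala: 4 codons.
2 × 1 × 4 × 4 × 4 = 128.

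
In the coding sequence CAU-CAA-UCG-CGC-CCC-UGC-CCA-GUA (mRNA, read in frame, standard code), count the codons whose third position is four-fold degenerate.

Codon 1 CAU (His): third position 2-fold.
Codon 2 CAA (Gln): third position 2-fold.
Codon 3 UCG (Ser): third position 4-fold.
Codon 4 CGC (Arg): third position 4-fold.
Codon 5 CCC (Pro): third position 4-fold.
Codon 6 UGC (Cys): third position 2-fold.
Codon 7 CCA (Pro): third position 4-fold.
Codon 8 GUA (Val): third position 4-fold.
Four-fold degenerate third positions: 5.

5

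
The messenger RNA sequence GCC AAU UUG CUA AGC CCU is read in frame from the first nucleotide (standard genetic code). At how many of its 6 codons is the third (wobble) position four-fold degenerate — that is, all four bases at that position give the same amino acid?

3

Codon 1 GCC (Ala): third position 4-fold.
Codon 2 AAU (Asn): third position 2-fold.
Codon 3 UUG (Leu): third position 2-fold.
Codon 4 CUA (Leu): third position 4-fold.
Codon 5 AGC (Ser): third position 2-fold.
Codon 6 CCU (Pro): third position 4-fold.
Four-fold degenerate third positions: 3.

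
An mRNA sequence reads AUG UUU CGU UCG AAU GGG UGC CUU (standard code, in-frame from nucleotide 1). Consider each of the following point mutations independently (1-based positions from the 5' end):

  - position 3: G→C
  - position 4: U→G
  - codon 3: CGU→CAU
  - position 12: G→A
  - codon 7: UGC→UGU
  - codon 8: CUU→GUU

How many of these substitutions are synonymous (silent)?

Codon 1: AUG (Met) → AUC (Ile) — missense.
Codon 2: UUU (Phe) → GUU (Val) — missense.
Codon 3: CGU (Arg) → CAU (His) — missense.
Codon 4: UCG (Ser) → UCA (Ser) — synonymous.
Codon 7: UGC (Cys) → UGU (Cys) — synonymous.
Codon 8: CUU (Leu) → GUU (Val) — missense.
Synonymous: 2 of 6.

2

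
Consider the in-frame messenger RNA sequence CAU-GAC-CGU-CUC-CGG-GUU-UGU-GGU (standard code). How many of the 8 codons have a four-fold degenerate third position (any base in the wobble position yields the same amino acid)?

Codon 1 CAU (His): third position 2-fold.
Codon 2 GAC (Asp): third position 2-fold.
Codon 3 CGU (Arg): third position 4-fold.
Codon 4 CUC (Leu): third position 4-fold.
Codon 5 CGG (Arg): third position 4-fold.
Codon 6 GUU (Val): third position 4-fold.
Codon 7 UGU (Cys): third position 2-fold.
Codon 8 GGU (Gly): third position 4-fold.
Four-fold degenerate third positions: 5.

5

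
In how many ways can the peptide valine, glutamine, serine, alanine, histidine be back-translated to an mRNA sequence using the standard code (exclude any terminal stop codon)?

Val: 4 codons.
Gln: 2 codons.
Ser: 6 codons.
Ala: 4 codons.
His: 2 codons.
4 × 2 × 6 × 4 × 2 = 384.

384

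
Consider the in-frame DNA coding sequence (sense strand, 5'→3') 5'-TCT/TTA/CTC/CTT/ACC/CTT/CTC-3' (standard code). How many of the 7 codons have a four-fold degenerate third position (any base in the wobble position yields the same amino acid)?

Codon 1 TCT (Ser): third position 4-fold.
Codon 2 TTA (Leu): third position 2-fold.
Codon 3 CTC (Leu): third position 4-fold.
Codon 4 CTT (Leu): third position 4-fold.
Codon 5 ACC (Thr): third position 4-fold.
Codon 6 CTT (Leu): third position 4-fold.
Codon 7 CTC (Leu): third position 4-fold.
Four-fold degenerate third positions: 6.

6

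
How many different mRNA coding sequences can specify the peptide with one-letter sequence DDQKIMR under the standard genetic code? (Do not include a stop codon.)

288

Asp: 2 codons.
Asp: 2 codons.
Gln: 2 codons.
Lys: 2 codons.
Ile: 3 codons.
Met: 1 codon.
Arg: 6 codons.
2 × 2 × 2 × 2 × 3 × 1 × 6 = 288.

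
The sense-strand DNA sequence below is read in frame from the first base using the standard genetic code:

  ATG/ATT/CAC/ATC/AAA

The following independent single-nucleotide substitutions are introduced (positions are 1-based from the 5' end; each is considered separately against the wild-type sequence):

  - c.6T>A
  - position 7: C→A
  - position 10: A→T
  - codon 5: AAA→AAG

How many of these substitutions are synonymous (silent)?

2

Codon 2: ATT (Ile) → ATA (Ile) — synonymous.
Codon 3: CAC (His) → AAC (Asn) — missense.
Codon 4: ATC (Ile) → TTC (Phe) — missense.
Codon 5: AAA (Lys) → AAG (Lys) — synonymous.
Synonymous: 2 of 4.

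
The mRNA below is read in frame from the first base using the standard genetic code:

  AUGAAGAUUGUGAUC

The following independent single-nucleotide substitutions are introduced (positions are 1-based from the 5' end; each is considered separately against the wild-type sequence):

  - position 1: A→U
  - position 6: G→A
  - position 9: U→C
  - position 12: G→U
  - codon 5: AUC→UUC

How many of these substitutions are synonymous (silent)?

3

Codon 1: AUG (Met) → UUG (Leu) — missense.
Codon 2: AAG (Lys) → AAA (Lys) — synonymous.
Codon 3: AUU (Ile) → AUC (Ile) — synonymous.
Codon 4: GUG (Val) → GUU (Val) — synonymous.
Codon 5: AUC (Ile) → UUC (Phe) — missense.
Synonymous: 3 of 5.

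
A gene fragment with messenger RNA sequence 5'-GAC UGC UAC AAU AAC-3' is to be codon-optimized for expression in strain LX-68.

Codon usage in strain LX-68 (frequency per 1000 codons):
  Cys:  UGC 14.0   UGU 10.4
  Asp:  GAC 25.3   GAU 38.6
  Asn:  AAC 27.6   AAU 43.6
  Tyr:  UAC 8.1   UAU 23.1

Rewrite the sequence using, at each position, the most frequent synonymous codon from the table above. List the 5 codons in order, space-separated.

GAU UGC UAU AAU AAU

Codon 1 (Asp): best is GAU at 38.6.
Codon 2 (Cys): best is UGC at 14.0.
Codon 3 (Tyr): best is UAU at 23.1.
Codon 4 (Asn): best is AAU at 43.6.
Codon 5 (Asn): best is AAU at 43.6.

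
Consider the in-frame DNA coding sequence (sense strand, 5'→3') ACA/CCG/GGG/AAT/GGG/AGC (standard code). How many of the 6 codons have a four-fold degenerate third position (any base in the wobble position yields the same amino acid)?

Codon 1 ACA (Thr): third position 4-fold.
Codon 2 CCG (Pro): third position 4-fold.
Codon 3 GGG (Gly): third position 4-fold.
Codon 4 AAT (Asn): third position 2-fold.
Codon 5 GGG (Gly): third position 4-fold.
Codon 6 AGC (Ser): third position 2-fold.
Four-fold degenerate third positions: 4.

4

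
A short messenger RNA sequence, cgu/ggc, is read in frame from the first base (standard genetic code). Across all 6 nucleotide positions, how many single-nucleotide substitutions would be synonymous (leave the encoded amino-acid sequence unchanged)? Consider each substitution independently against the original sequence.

Codon 1 (CGU, Arg): 3 synonymous substitutions.
Codon 2 (GGC, Gly): 3 synonymous substitutions.
Total: 3 + 3 = 6.

6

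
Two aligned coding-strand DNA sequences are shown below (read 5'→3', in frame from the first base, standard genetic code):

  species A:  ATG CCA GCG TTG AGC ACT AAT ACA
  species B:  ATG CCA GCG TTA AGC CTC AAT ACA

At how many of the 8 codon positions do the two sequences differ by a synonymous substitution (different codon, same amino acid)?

1

Codon 1: ATG Met / ATG Met — identical.
Codon 2: CCA Pro / CCA Pro — identical.
Codon 3: GCG Ala / GCG Ala — identical.
Codon 4: TTG Leu / TTA Leu — synonymous.
Codon 5: AGC Ser / AGC Ser — identical.
Codon 6: ACT Thr / CTC Leu — nonsynonymous.
Codon 7: AAT Asn / AAT Asn — identical.
Codon 8: ACA Thr / ACA Thr — identical.
Synonymous differences: 1.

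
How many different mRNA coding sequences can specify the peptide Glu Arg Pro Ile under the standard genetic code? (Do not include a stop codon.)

Glu: 2 codons.
Arg: 6 codons.
Pro: 4 codons.
Ile: 3 codons.
2 × 6 × 4 × 3 = 144.

144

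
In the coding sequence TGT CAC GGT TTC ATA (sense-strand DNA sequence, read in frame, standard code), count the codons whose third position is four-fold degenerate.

Codon 1 TGT (Cys): third position 2-fold.
Codon 2 CAC (His): third position 2-fold.
Codon 3 GGT (Gly): third position 4-fold.
Codon 4 TTC (Phe): third position 2-fold.
Codon 5 ATA (Ile): third position 3-fold.
Four-fold degenerate third positions: 1.

1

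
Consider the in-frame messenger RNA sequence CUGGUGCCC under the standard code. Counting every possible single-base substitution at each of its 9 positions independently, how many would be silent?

Codon 1 (CUG, Leu): 4 synonymous substitutions.
Codon 2 (GUG, Val): 3 synonymous substitutions.
Codon 3 (CCC, Pro): 3 synonymous substitutions.
Total: 4 + 3 + 3 = 10.

10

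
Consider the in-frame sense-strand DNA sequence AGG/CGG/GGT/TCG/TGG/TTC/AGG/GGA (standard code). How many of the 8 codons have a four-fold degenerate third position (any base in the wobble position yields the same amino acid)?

Codon 1 AGG (Arg): third position 2-fold.
Codon 2 CGG (Arg): third position 4-fold.
Codon 3 GGT (Gly): third position 4-fold.
Codon 4 TCG (Ser): third position 4-fold.
Codon 5 TGG (Trp): third position 1-fold.
Codon 6 TTC (Phe): third position 2-fold.
Codon 7 AGG (Arg): third position 2-fold.
Codon 8 GGA (Gly): third position 4-fold.
Four-fold degenerate third positions: 4.

4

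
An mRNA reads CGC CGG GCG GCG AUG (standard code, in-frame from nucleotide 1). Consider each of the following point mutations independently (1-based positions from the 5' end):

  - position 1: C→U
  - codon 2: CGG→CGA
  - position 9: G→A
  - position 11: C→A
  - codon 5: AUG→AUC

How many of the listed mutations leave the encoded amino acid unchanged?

Codon 1: CGC (Arg) → UGC (Cys) — missense.
Codon 2: CGG (Arg) → CGA (Arg) — synonymous.
Codon 3: GCG (Ala) → GCA (Ala) — synonymous.
Codon 4: GCG (Ala) → GAG (Glu) — missense.
Codon 5: AUG (Met) → AUC (Ile) — missense.
Synonymous: 2 of 5.

2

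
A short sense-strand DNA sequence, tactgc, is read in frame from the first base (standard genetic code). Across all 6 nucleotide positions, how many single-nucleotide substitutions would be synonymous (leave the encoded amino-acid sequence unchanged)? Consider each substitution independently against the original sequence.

Codon 1 (TAC, Tyr): 1 synonymous substitution.
Codon 2 (TGC, Cys): 1 synonymous substitution.
Total: 1 + 1 = 2.

2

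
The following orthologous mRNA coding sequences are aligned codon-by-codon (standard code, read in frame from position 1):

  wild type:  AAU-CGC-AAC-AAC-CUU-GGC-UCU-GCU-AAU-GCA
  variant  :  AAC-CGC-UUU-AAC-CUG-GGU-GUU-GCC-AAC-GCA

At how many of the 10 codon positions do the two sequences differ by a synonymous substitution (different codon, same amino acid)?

5

Codon 1: AAU Asn / AAC Asn — synonymous.
Codon 2: CGC Arg / CGC Arg — identical.
Codon 3: AAC Asn / UUU Phe — nonsynonymous.
Codon 4: AAC Asn / AAC Asn — identical.
Codon 5: CUU Leu / CUG Leu — synonymous.
Codon 6: GGC Gly / GGU Gly — synonymous.
Codon 7: UCU Ser / GUU Val — nonsynonymous.
Codon 8: GCU Ala / GCC Ala — synonymous.
Codon 9: AAU Asn / AAC Asn — synonymous.
Codon 10: GCA Ala / GCA Ala — identical.
Synonymous differences: 5.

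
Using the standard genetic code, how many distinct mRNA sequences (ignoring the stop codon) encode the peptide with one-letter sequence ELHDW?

Glu: 2 codons.
Leu: 6 codons.
His: 2 codons.
Asp: 2 codons.
Trp: 1 codon.
2 × 6 × 2 × 2 × 1 = 48.

48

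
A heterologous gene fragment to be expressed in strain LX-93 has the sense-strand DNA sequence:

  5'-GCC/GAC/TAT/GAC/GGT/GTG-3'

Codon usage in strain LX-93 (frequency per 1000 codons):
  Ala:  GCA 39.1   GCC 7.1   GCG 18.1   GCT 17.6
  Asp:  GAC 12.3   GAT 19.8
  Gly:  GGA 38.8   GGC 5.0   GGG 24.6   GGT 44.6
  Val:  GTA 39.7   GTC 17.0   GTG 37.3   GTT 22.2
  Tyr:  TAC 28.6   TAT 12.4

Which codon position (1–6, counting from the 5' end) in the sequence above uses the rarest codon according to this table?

1

Codon 1 GCC (Ala): 7.1 per 1000.
Codon 2 GAC (Asp): 12.3 per 1000.
Codon 3 TAT (Tyr): 12.4 per 1000.
Codon 4 GAC (Asp): 12.3 per 1000.
Codon 5 GGT (Gly): 44.6 per 1000.
Codon 6 GTG (Val): 37.3 per 1000.
Lowest frequency is 7.1 at codon 1.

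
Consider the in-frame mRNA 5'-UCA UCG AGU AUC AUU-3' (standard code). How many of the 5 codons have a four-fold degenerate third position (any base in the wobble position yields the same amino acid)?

2

Codon 1 UCA (Ser): third position 4-fold.
Codon 2 UCG (Ser): third position 4-fold.
Codon 3 AGU (Ser): third position 2-fold.
Codon 4 AUC (Ile): third position 3-fold.
Codon 5 AUU (Ile): third position 3-fold.
Four-fold degenerate third positions: 2.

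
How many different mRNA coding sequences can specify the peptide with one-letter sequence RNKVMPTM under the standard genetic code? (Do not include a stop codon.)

1536

Arg: 6 codons.
Asn: 2 codons.
Lys: 2 codons.
Val: 4 codons.
Met: 1 codon.
Pro: 4 codons.
Thr: 4 codons.
Met: 1 codon.
6 × 2 × 2 × 4 × 1 × 4 × 4 × 1 = 1536.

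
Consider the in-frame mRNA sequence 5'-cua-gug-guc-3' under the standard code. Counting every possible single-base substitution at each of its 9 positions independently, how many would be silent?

Codon 1 (CUA, Leu): 4 synonymous substitutions.
Codon 2 (GUG, Val): 3 synonymous substitutions.
Codon 3 (GUC, Val): 3 synonymous substitutions.
Total: 4 + 3 + 3 = 10.

10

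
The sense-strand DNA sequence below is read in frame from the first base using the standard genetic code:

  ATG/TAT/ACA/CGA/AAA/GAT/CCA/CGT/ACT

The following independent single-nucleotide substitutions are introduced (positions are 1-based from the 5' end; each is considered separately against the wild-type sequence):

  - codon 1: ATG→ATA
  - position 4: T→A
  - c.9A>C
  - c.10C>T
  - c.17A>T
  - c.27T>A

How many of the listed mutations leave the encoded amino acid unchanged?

2

Codon 1: ATG (Met) → ATA (Ile) — missense.
Codon 2: TAT (Tyr) → AAT (Asn) — missense.
Codon 3: ACA (Thr) → ACC (Thr) — synonymous.
Codon 4: CGA (Arg) → TGA (Stop) — nonsense.
Codon 6: GAT (Asp) → GTT (Val) — missense.
Codon 9: ACT (Thr) → ACA (Thr) — synonymous.
Synonymous: 2 of 6.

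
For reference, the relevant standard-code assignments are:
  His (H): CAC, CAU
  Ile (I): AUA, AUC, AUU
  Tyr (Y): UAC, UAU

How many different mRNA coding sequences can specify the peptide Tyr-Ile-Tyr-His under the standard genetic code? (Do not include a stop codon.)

Tyr: 2 codons.
Ile: 3 codons.
Tyr: 2 codons.
His: 2 codons.
2 × 3 × 2 × 2 = 24.

24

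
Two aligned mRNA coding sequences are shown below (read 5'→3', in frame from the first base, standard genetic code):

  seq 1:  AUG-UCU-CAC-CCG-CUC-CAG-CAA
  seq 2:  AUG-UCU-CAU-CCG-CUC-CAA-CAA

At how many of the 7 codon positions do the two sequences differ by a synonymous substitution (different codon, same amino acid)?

2

Codon 1: AUG Met / AUG Met — identical.
Codon 2: UCU Ser / UCU Ser — identical.
Codon 3: CAC His / CAU His — synonymous.
Codon 4: CCG Pro / CCG Pro — identical.
Codon 5: CUC Leu / CUC Leu — identical.
Codon 6: CAG Gln / CAA Gln — synonymous.
Codon 7: CAA Gln / CAA Gln — identical.
Synonymous differences: 2.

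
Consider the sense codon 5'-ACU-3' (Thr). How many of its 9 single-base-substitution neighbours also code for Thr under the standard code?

Position 1: none → 0 synonymous.
Position 2: none → 0 synonymous.
Position 3: ACC, ACA, ACG → 3 synonymous.
Total: 0 + 0 + 3 = 3.

3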